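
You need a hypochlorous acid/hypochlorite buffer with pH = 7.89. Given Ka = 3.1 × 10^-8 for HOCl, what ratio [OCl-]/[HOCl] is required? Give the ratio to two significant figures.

pKa = -log(3.1 × 10^-8) = 7.509
pH = pKa + log(r) ⇒ log(r) = 7.89 − 7.509 = +0.381
r = [OCl-]/[HOCl] = 10^(+0.381) = 2.4

ratio = 2.4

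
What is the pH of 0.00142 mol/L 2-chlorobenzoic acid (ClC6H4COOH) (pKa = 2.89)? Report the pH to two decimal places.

pH = 3.07

ClC6H4COOH ⇌ ClC6H4COO- + H+
Ka = 10^(−2.89) = 1.29 × 10^-3
Ka = x²/(0.00142 − x) = 1.29 × 10^-3
x is not negligible relative to C₀; solve x² + 0.00129·x − 1.83e-06 = 0.
x = [−0.00129 + √(0.00129² + 7.33e-06)]/2 = 8.54 × 10^-4 M
pH = −log[H+] = −log(8.54 × 10^-4) = 3.07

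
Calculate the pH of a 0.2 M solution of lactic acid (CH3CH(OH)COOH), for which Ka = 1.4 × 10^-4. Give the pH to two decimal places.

pH = 2.28

CH3CH(OH)COOH ⇌ CH3CH(OH)COO- + H+
Ka = [H+]²/(0.2 − [H+]) = 1.4 × 10^-4
Neglecting [H+] in the denominator: [H+] = √(1.4 × 10^-4 × 0.2) = 5.29 × 10^-3 M
pH = −log[H+] = −log(5.29 × 10^-3) = 2.28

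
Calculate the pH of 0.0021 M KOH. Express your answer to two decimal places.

pH = 11.32

KOH is a strong base; [OH-] = 0.0021 M.
pOH = -log(0.0021) = 2.68
pH = 14.00 - 2.68 = 11.32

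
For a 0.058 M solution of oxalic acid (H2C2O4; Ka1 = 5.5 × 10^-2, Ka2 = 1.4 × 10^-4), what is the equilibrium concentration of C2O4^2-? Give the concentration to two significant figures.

1.4 × 10^-4 M

First ionization gives [H+] ≈ [HC2O4-] = 3.53 × 10^-2 M.
Second step: Ka2 = [H+][C2O4^2-]/[HC2O4-] ≈ [C2O4^2-] (since [H+] ≈ [HC2O4-]).
So [C2O4^2-] ≈ Ka2.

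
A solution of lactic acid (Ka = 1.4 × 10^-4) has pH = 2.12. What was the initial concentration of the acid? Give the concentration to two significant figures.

[H+] = 10^(-2.12) = 7.59 × 10^-3 M = x
Ka = x²/(C₀ − x) ⇒ C₀ = x + x²/Ka
C₀ = 7.59 × 10^-3 + (7.59 × 10^-3)²/(1.4 × 10^-4) = 4.19 × 10^-1 M

C₀ = 4.2 × 10^-1 M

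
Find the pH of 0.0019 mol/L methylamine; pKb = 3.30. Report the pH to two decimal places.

CH3NH2 + H2O ⇌ CH3NH3+ + OH-
Kb = 10^(−3.30) = 5.01 × 10^-4
From the ICE table, Kb = [OH-]²/(0.0019 − [OH-]) = 5.01 × 10^-4.
[OH-] is not negligible relative to C₀; solve [OH-]² + 0.000501·[OH-] − 9.52e-07 = 0.
[OH-] = [−0.000501 + √(0.000501² + 3.81e-06)]/2 = 7.57 × 10^-4 M
pOH = −log(7.57 × 10^-4) = 3.12; pH = 14.00 − 3.12 = 10.88

pH = 10.88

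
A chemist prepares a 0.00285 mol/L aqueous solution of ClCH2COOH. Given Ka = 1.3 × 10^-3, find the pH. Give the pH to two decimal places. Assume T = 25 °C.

ClCH2COOH ⇌ ClCH2COO- + H+
Ka = [H+]²/(0.00285 − [H+]) = 1.3 × 10^-3
The 5% rule fails; solving [H+]² + Ka·[H+] − Ka·C₀ = 0 exactly:
[H+] = [−0.0013 + √(0.0013² + 1.48e-05)]/2 = 1.38 × 10^-3 M
pH = −log(1.38 × 10^-3) = 2.86

pH = 2.86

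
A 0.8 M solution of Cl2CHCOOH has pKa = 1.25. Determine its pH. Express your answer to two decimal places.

Cl2CHCOOH ⇌ Cl2CHCOO- + H+
Ka = 10^(−1.25) = 5.62 × 10^-2
From the ICE table, Ka = [H+]²/(0.8 − [H+]) = 5.62 × 10^-2.
The 5% rule fails; solving [H+]² + Ka·[H+] − Ka·C₀ = 0 exactly:
[H+] = [−0.0562 + √(0.0562² + 0.18)]/2 = 1.86 × 10^-1 M
pH = −log[H+] = −log(1.86 × 10^-1) = 0.73

pH = 0.73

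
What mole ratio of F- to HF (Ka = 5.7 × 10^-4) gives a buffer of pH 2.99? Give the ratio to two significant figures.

ratio = 0.56

pKa = -log(5.7 × 10^-4) = 3.244
pH = pKa + log(r) ⇒ log(r) = 2.99 − 3.244 = -0.254
r = [F-]/[HF] = 10^(-0.254) = 0.557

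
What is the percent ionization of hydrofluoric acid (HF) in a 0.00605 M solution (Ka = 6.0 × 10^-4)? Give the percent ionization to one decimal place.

HF ⇌ F- + H+; let x = [H+] at equilibrium.
Ka = x²/(C₀ − x); solving the quadratic gives x = 1.63 × 10^-3 M.
Fraction ionized = 1.63 × 10^-3 / 0.00605 = 0.2694 → 26.9%

26.9%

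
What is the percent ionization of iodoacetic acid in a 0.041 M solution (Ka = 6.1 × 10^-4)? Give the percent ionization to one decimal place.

11.5%

ICH2COOH ⇌ ICH2COO- + H+; let x = [H+] at equilibrium.
Solve x² + 0.00061x − 2.5e-05 = 0 → x = 4.71 × 10^-3 M
Fraction ionized = 4.71 × 10^-3 / 0.041 = 0.1149 → 11.5%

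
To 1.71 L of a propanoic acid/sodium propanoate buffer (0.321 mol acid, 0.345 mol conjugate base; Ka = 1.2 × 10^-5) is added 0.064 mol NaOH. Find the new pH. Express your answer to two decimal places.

pH = 5.12

After neutralization: n(CH3CH2COOH) = 0.257 mol, n(CH3CH2COO-) = 0.409 mol.
pKa = −log(1.2 × 10^-5) = 4.921
pH = pKa + log(n_CH3CH2COO-/n_CH3CH2COOH) = 4.921 + log(0.409/0.257) = 4.921 + (+0.202)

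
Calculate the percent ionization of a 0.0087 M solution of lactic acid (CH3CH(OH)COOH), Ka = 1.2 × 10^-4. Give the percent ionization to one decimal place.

11.1%

CH3CH(OH)COOH ⇌ CH3CH(OH)COO- + H+; let x = [H+] at equilibrium.
Solve x² + 0.00012x − 1.04e-06 = 0 → x = 9.64 × 10^-4 M
Fraction ionized = 9.64 × 10^-4 / 0.0087 = 0.1108 → 11.1%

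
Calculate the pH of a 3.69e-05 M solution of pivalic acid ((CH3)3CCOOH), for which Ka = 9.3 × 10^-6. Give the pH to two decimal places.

pH = 4.84

(CH3)3CCOOH ⇌ (CH3)3CCOO- + H+
From the ICE table, Ka = x²/(3.69e-05 − x) = 9.3 × 10^-6.
x is not negligible relative to C₀; solve x² + 9.3e-06·x − 3.43e-10 = 0.
x = (−Ka + √(Ka² + 4·Ka·C₀))/2 = 1.44 × 10^-5 M
pH = −log(1.44 × 10^-5) = 4.84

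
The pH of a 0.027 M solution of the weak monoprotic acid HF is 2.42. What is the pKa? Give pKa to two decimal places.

pKa = 3.21

[H+] = 10^(-2.42) = 3.80 × 10^-3 M
At equilibrium [HA] = 0.027 − 3.80 × 10^-3 = 2.32 × 10^-2 M
Ka = [H+][A-]/[HA] = (3.80 × 10^-3)² / 2.32 × 10^-2 = 6.22 × 10^-4
pKa = -log(6.22 × 10^-4) = 3.21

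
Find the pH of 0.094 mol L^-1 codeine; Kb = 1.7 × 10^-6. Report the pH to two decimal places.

C18H21NO3 + H2O ⇌ C18H22NO3+ + OH-
From the ICE table, Kb = x²/(0.094 − x) = 1.7 × 10^-6.
Neglecting x in the denominator: x = √(1.7 × 10^-6 × 0.094) = 4.00 × 10^-4 M
pOH = −log(4.00 × 10^-4) = 3.40; pH = 14.00 − 3.40 = 10.60

pH = 10.60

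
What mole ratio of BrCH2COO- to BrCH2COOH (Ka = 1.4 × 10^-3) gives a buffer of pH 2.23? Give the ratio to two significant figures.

ratio = 0.24

pKa = -log(1.4 × 10^-3) = 2.854
pH = pKa + log(r) ⇒ log(r) = 2.23 − 2.854 = -0.624
r = [BrCH2COO-]/[BrCH2COOH] = 10^(-0.624) = 0.238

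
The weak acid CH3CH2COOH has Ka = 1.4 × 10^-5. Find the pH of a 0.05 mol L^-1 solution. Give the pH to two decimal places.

CH3CH2COOH ⇌ CH3CH2COO- + H+
From the ICE table, Ka = [H+]²/(0.05 − [H+]) = 1.4 × 10^-5.
Assume [H+] ≪ 0.05: [H+] ≈ √(1.4 × 10^-5 × 0.05) = 8.37 × 10^-4 M
pH = −log(8.37 × 10^-4) = 3.08

pH = 3.08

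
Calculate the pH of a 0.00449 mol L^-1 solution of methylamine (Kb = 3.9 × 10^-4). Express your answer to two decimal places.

CH3NH2 + H2O ⇌ CH3NH3+ + OH-
Kb = x²/(0.00449 − x) = 3.9 × 10^-4
The 5% rule fails; solving x² + Kb·x − Kb·C₀ = 0 exactly:
x = (−Kb + √(Kb² + 4·Kb·C₀))/2 = 1.14 × 10^-3 M
pOH = 2.94, so pH = 14.00 − pOH = 11.06

pH = 11.06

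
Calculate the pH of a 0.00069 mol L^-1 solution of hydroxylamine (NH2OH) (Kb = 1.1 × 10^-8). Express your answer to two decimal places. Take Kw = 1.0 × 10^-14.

pH = 8.44

NH2OH + H2O ⇌ NH3OH+ + OH-
From the ICE table, Kb = [OH-]²/(0.00069 − [OH-]) = 1.1 × 10^-8.
Neglecting [OH-] in the denominator: [OH-] = √(1.1 × 10^-8 × 0.00069) = 2.75 × 10^-6 M
([OH-]/C₀ = 0.4% < 5%, so the approximation holds.)
pOH = 5.56, so pH = 14.00 − pOH = 8.44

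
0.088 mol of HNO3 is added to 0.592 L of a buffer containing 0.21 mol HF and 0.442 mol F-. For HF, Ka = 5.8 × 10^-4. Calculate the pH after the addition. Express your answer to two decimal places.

pH = 3.31

Added H+ converts F- to HF: HF → 0.298 mol, F- → 0.354 mol.
pKa = −log(5.8 × 10^-4) = 3.237
Henderson–Hasselbalch with mole ratio 0.354/0.298: pH = 3.237 + (+0.075)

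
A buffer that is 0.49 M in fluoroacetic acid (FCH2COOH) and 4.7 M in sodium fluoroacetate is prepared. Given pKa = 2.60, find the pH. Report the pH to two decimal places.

Henderson–Hasselbalch: pH = pKa + log([FCH2COO-]/[FCH2COOH]) = 2.60 + log(4.7/0.49)
pH = 2.60 + (+0.982) = 3.58

pH = 3.58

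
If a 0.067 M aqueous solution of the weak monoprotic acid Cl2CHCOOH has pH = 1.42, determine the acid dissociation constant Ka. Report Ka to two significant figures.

Ka = 5.0 × 10^-2

[H+] = 10^(-1.42) = 3.80 × 10^-2 M
At equilibrium [HA] = 0.067 − 3.80 × 10^-2 = 2.90 × 10^-2 M
Ka = [H+][A-]/[HA] = (3.80 × 10^-2)² / 2.90 × 10^-2 = 5.0 × 10^-2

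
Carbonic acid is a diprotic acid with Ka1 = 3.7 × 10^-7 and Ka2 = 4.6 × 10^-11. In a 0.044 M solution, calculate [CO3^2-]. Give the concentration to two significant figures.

4.6 × 10^-11 M

First ionization gives [H+] ≈ [HCO3-] = 1.28 × 10^-4 M.
Second step: Ka2 = [H+][CO3^2-]/[HCO3-] ≈ [CO3^2-] (since [H+] ≈ [HCO3-]).
So [CO3^2-] ≈ Ka2.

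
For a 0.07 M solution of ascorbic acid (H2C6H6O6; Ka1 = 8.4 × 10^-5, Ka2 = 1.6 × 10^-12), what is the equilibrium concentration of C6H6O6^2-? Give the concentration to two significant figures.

1.6 × 10^-12 M

First ionization gives [H+] ≈ [HC6H6O6-] = 2.42 × 10^-3 M.
Second step: Ka2 = [H+][C6H6O6^2-]/[HC6H6O6-] ≈ [C6H6O6^2-] (since [H+] ≈ [HC6H6O6-]).
So [C6H6O6^2-] ≈ Ka2.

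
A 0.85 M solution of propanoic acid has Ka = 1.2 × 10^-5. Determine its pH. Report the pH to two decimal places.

pH = 2.50

CH3CH2COOH ⇌ CH3CH2COO- + H+
Ka = [H+]²/(0.85 − [H+]) = 1.2 × 10^-5
Since Ka ≪ C₀, [H+] ≈ √(Ka·C₀) = 3.19 × 10^-3 M.
([H+]/C₀ = 0.38% < 5%, so the approximation holds.)
pH = −log[H+] = −log(3.19 × 10^-3) = 2.50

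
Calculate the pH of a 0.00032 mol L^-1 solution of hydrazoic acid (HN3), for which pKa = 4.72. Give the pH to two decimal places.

HN3 ⇌ N3- + H+
Ka = 10^(−4.72) = 1.91 × 10^-5
From the ICE table, Ka = x²/(0.00032 − x) = 1.91 × 10^-5.
The 5% rule fails; solving x² + Ka·x − Ka·C₀ = 0 exactly:
x = (−Ka + √(Ka² + 4·Ka·C₀))/2 = 6.92 × 10^-5 M
pH = −log(6.92 × 10^-5) = 4.16

pH = 4.16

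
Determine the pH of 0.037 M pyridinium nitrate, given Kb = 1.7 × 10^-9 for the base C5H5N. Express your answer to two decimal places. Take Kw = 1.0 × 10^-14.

C5H5NH+ is the conjugate acid of the weak base C5H5N.
Ka = Kw/Kb = 1.0×10^-14 / 1.7 × 10^-9 = 5.88 × 10^-6
Ka = [H+]²/(0.037 − [H+]) = 5.88 × 10^-6
Assume [H+] ≪ 0.037: [H+] ≈ √(5.88 × 10^-6 × 0.037) = 4.66 × 10^-4 M
pH = −log(4.66 × 10^-4) = 3.33

pH = 3.33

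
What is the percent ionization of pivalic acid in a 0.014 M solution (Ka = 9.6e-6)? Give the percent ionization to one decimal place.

(CH3)3CCOOH ⇌ (CH3)3CCOO- + H+; let x = [H+] at equilibrium.
x ≈ √(Ka·C₀) = √(9.6 × 10^-6 × 0.014) = 3.67 × 10^-4 M
Fraction ionized = 3.67 × 10^-4 / 0.014 = 0.0262 → 2.6%

2.6%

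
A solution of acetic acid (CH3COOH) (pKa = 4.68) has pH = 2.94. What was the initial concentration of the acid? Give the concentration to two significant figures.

[H+] = 10^(-2.94) = 1.15 × 10^-3 M = x
Ka = 10^(−4.68) = 2.09 × 10^-5
Ka = x²/(C₀ − x) ⇒ C₀ = x + x²/Ka
C₀ = 1.15 × 10^-3 + (1.15 × 10^-3)²/(2.09 × 10^-5) = 6.44 × 10^-2 M

C₀ = 6.4 × 10^-2 M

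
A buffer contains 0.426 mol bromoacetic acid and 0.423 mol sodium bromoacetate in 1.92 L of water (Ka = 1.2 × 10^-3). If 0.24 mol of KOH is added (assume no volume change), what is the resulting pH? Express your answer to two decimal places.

After neutralization: n(BrCH2COOH) = 0.186 mol, n(BrCH2COO-) = 0.663 mol.
pKa = −log(1.2 × 10^-3) = 2.921
Henderson–Hasselbalch with mole ratio 0.663/0.186: pH = 2.921 + (+0.552)

pH = 3.47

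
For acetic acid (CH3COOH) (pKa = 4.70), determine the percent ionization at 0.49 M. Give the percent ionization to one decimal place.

CH3COOH ⇌ CH3COO- + H+; let x = [H+] at equilibrium.
Ka = 10^(−4.70) = 2.00 × 10^-5
x ≈ √(Ka·C₀) = √(2.00 × 10^-5 × 0.49) = 3.13 × 10^-3 M
Fraction ionized = 3.13 × 10^-3 / 0.49 = 0.0064 → 0.6%

0.6%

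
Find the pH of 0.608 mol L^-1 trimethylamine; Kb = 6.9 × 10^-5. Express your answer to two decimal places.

pH = 11.81

(CH3)3N + H2O ⇌ (CH3)3NH+ + OH-
Let x = [OH-] at equilibrium. Kb = x²/(0.608 − x).
Neglecting x in the denominator: x = √(6.9 × 10^-5 × 0.608) = 6.48 × 10^-3 M
pOH = −log(6.48 × 10^-3) = 2.19; pH = 14.00 − 2.19 = 11.81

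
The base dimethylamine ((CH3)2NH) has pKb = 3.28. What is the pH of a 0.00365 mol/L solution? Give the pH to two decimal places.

pH = 11.06

(CH3)2NH + H2O ⇌ (CH3)2NH2+ + OH-
Kb = 10^(−3.28) = 5.25 × 10^-4
Kb = x²/(0.00365 − x) = 5.25 × 10^-4
The 5% rule fails; solving x² + Kb·x − Kb·C₀ = 0 exactly:
x = (−Kb + √(Kb² + 4·Kb·C₀))/2 = 1.15 × 10^-3 M
pOH = 2.94, so pH = 14.00 − pOH = 11.06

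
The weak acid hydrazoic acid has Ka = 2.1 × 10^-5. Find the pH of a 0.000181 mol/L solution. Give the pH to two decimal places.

HN3 ⇌ N3- + H+
From the ICE table, Ka = [H+]²/(0.000181 − [H+]) = 2.1 × 10^-5.
The 5% rule fails; solving [H+]² + Ka·[H+] − Ka·C₀ = 0 exactly:
[H+] = (−Ka + √(Ka² + 4·Ka·C₀))/2 = 5.20 × 10^-5 M
pH = −log[H+] = −log(5.20 × 10^-5) = 4.28

pH = 4.28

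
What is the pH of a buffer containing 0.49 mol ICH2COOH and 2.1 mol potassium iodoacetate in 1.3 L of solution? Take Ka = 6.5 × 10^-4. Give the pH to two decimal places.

pH = 3.82

pKa = −log(6.5 × 10^-4) = 3.187
Henderson–Hasselbalch: pH = pKa + log([ICH2COO-]/[ICH2COOH]) = 3.187 + log(2.1/0.49)
pH = 3.187 + (+0.632) = 3.82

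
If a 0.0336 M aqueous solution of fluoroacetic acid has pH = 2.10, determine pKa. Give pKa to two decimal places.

[H+] = 10^(-2.10) = 7.94 × 10^-3 M
At equilibrium [HA] = 0.0336 − 7.94 × 10^-3 = 2.57 × 10^-2 M
Ka = [H+][A-]/[HA] = (7.94 × 10^-3)² / 2.57 × 10^-2 = 2.45 × 10^-3
pKa = -log(2.45 × 10^-3) = 2.61

pKa = 2.61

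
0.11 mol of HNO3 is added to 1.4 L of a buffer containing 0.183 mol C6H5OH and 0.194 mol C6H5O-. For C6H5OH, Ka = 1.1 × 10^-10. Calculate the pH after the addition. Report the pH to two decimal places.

pH = 9.42

Added H+ converts C6H5O- to C6H5OH: C6H5OH → 0.293 mol, C6H5O- → 0.084 mol.
pKa = −log(1.1 × 10^-10) = 9.959
pH = pKa + log([A⁻]/[HA]) = 9.959 + log(0.084/0.293) = 9.959 -0.543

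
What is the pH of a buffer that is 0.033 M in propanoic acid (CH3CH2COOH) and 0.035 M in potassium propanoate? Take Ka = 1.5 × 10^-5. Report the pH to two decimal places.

pH = 4.85

pKa = −log(1.5 × 10^-5) = 4.824
Henderson–Hasselbalch: pH = pKa + log([CH3CH2COO-]/[CH3CH2COOH]) = 4.824 + log(0.035/0.033)
pH = 4.824 + (+0.026) = 4.85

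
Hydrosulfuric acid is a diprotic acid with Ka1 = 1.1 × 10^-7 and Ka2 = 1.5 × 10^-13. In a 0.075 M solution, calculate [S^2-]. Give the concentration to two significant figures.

First ionization gives [H+] ≈ [HS-] = 9.08 × 10^-5 M.
Second step: Ka2 = [H+][S^2-]/[HS-] ≈ [S^2-] (since [H+] ≈ [HS-]).
So [S^2-] ≈ Ka2.

1.5 × 10^-13 M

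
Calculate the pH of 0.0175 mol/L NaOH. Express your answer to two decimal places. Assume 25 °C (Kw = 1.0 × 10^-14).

NaOH is a strong base; [OH-] = 0.0175 M.
pOH = -log(0.0175) = 1.76
pH = 14.00 - 1.76 = 12.24

pH = 12.24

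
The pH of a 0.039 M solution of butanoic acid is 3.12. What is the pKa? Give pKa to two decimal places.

pKa = 4.82

[H+] = 10^(-3.12) = 7.59 × 10^-4 M
At equilibrium [HA] = 0.039 − 7.59 × 10^-4 = 3.82 × 10^-2 M
Ka = [H+][A-]/[HA] = (7.59 × 10^-4)² / 3.82 × 10^-2 = 1.51 × 10^-5
pKa = -log(1.51 × 10^-5) = 4.82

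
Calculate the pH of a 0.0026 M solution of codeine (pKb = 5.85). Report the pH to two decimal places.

pH = 9.78

C18H21NO3 + H2O ⇌ C18H22NO3+ + OH-
Kb = 10^(−5.85) = 1.41 × 10^-6
Kb = [OH-]²/(0.0026 − [OH-]) = 1.41 × 10^-6
Since Kb ≪ C₀, [OH-] ≈ √(Kb·C₀) = 6.05 × 10^-5 M.
([OH-]/C₀ = 2.3% < 5%, so the approximation holds.)
pOH = 4.22, so pH = 14.00 − pOH = 9.78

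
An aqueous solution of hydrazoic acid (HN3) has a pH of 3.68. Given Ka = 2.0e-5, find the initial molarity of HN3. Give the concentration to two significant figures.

C₀ = 2.4 × 10^-3 M

[H+] = 10^(-3.68) = 2.09 × 10^-4 M = x
Ka = x²/(C₀ − x) ⇒ C₀ = x + x²/Ka
C₀ = 2.09 × 10^-4 + (2.09 × 10^-4)²/(2.0 × 10^-5) = 2.39 × 10^-3 M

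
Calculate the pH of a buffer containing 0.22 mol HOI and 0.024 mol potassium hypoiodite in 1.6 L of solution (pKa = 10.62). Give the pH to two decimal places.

pH = 9.66

pH = pKa + log([A⁻]/[HA]) = 10.62 + log(0.024/0.22)
pH = 10.62 + (-0.962) = 9.66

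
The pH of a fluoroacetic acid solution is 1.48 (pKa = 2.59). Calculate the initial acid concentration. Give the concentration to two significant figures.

C₀ = 4.6 × 10^-1 M

[H+] = 10^(-1.48) = 3.31 × 10^-2 M = x
Ka = 10^(−2.59) = 2.57 × 10^-3
Ka = x²/(C₀ − x) ⇒ C₀ = x + x²/Ka
C₀ = 3.31 × 10^-2 + (3.31 × 10^-2)²/(2.57 × 10^-3) = 4.59 × 10^-1 M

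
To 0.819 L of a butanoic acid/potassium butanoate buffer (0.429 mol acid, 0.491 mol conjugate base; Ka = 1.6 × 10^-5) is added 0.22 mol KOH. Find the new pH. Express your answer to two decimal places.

OH- converts CH3(CH2)2COOH to CH3(CH2)2COO-: CH3(CH2)2COOH → 0.209 mol, CH3(CH2)2COO- → 0.711 mol.
pKa = −log(1.6 × 10^-5) = 4.796
pH = pKa + log([A⁻]/[HA]) = 4.796 + log(0.711/0.209) = 4.796 +0.532

pH = 5.33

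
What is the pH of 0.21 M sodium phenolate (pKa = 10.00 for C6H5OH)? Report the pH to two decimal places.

C6H5O- is the conjugate base of the weak acid C6H5OH.
Ka = 10^(−10.00) = 1.00 × 10^-10
Kb = Kw/Ka = 1.0×10^-14 / 1.00 × 10^-10 = 1.00 × 10^-4
From the ICE table, Kb = [OH-]²/(0.21 − [OH-]) = 1.00 × 10^-4.
Assume [OH-] ≪ 0.21: [OH-] ≈ √(1.00 × 10^-4 × 0.21) = 4.58 × 10^-3 M
Check: 2.2% ionized — well under 5%, approximation valid.
pOH = −log(4.58 × 10^-3) = 2.34; pH = 14.00 − 2.34 = 11.66

pH = 11.66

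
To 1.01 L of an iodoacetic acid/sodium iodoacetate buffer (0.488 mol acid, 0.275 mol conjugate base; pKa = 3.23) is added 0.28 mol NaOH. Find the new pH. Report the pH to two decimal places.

After neutralization: n(ICH2COOH) = 0.208 mol, n(ICH2COO-) = 0.555 mol.
pH = pKa + log([A⁻]/[HA]) = 3.23 + log(0.555/0.208) = 3.23 +0.426

pH = 3.66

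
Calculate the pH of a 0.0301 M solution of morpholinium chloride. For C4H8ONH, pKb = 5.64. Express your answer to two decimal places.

pH = 4.94

C4H8ONH2+ is the conjugate acid of the weak base C4H8ONH.
Kb = 10^(−5.64) = 2.29 × 10^-6
Ka = Kw/Kb = 1.0×10^-14 / 2.29 × 10^-6 = 4.37 × 10^-9
From the ICE table, Ka = [H+]²/(0.0301 − [H+]) = 4.37 × 10^-9.
Assume [H+] ≪ 0.0301: [H+] ≈ √(4.37 × 10^-9 × 0.0301) = 1.15 × 10^-5 M
([H+]/C₀ = 0.038% < 5%, so the approximation holds.)
pH = −log[H+] = −log(1.15 × 10^-5) = 4.94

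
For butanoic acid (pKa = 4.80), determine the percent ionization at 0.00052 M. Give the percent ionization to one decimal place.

16.0%

CH3(CH2)2COOH ⇌ CH3(CH2)2COO- + H+; let x = [H+] at equilibrium.
Ka = 10^(−4.80) = 1.58 × 10^-5
Ka = x²/(C₀ − x); solving the quadratic gives x = 8.31 × 10^-5 M.
Fraction ionized = 8.31 × 10^-5 / 0.00052 = 0.1598 → 16.0%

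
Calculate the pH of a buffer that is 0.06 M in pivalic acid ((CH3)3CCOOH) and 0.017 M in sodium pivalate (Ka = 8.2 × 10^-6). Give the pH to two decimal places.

pH = 4.54

pKa = −log(8.2 × 10^-6) = 5.086
Henderson–Hasselbalch: pH = pKa + log([(CH3)3CCOO-]/[(CH3)3CCOOH]) = 5.086 + log(0.017/0.06)
pH = 5.086 + (-0.548) = 4.54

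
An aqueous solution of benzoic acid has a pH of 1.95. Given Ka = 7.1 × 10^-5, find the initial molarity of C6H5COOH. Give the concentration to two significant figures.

[H+] = 10^(-1.95) = 1.12 × 10^-2 M = x
Ka = x²/(C₀ − x) ⇒ C₀ = x + x²/Ka
C₀ = 1.12 × 10^-2 + (1.12 × 10^-2)²/(7.1 × 10^-5) = 1.78 M

C₀ = 1.8 M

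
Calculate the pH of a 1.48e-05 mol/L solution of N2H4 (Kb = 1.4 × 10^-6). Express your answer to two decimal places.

N2H4 + H2O ⇌ N2H5+ + OH-
Kb = x²/(1.48e-05 − x) = 1.4 × 10^-6
x is not negligible relative to C₀; solve x² + 1.4e-06·x − 2.07e-11 = 0.
x = [−1.4e-06 + √(1.4e-06² + 8.29e-11)]/2 = 3.91 × 10^-6 M
pOH = −log(3.91 × 10^-6) = 5.41; pH = 14.00 − 5.41 = 8.59

pH = 8.59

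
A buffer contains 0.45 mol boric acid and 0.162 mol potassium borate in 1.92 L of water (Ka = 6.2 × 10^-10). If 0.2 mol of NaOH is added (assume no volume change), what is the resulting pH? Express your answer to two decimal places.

After neutralization: n(B(OH)3) = 0.25 mol, n(B(OH)4-) = 0.362 mol.
pKa = −log(6.2 × 10^-10) = 9.208
Henderson–Hasselbalch with mole ratio 0.362/0.25: pH = 9.208 + (+0.161)

pH = 9.37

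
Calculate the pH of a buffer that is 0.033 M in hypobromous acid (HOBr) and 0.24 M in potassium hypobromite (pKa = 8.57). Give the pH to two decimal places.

pH = pKa + log([A⁻]/[HA]) = 8.57 + log(0.24/0.033)
pH = 8.57 + (+0.862) = 9.43

pH = 9.43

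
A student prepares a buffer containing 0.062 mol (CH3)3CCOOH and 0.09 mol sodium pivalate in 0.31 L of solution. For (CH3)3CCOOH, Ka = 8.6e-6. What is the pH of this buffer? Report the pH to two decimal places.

pKa = −log(8.6 × 10^-6) = 5.066
pH = pKa + log([A⁻]/[HA]) = 5.066 + log(0.09/0.062)
pH = 5.066 + (+0.162) = 5.23

pH = 5.23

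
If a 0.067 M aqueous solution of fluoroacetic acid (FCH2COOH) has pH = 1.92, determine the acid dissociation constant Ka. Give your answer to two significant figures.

[H+] = 10^(-1.92) = 1.20 × 10^-2 M
At equilibrium [HA] = 0.067 − 1.20 × 10^-2 = 5.50 × 10^-2 M
Ka = [H+][A-]/[HA] = (1.20 × 10^-2)² / 5.50 × 10^-2 = 2.6 × 10^-3

Ka = 2.6 × 10^-3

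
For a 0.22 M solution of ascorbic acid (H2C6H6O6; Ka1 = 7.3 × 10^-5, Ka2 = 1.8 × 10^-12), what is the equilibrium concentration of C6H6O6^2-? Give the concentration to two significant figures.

First ionization gives [H+] ≈ [HC6H6O6-] = 4.01 × 10^-3 M.
Second step: Ka2 = [H+][C6H6O6^2-]/[HC6H6O6-] ≈ [C6H6O6^2-] (since [H+] ≈ [HC6H6O6-]).
So [C6H6O6^2-] ≈ Ka2.

1.8 × 10^-12 M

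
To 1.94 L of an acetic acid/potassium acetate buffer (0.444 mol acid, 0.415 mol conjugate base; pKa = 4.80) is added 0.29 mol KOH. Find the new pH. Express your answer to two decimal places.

After neutralization: n(CH3COOH) = 0.154 mol, n(CH3COO-) = 0.705 mol.
pH = pKa + log(n_CH3COO-/n_CH3COOH) = 4.80 + log(0.705/0.154) = 4.80 + (+0.661)

pH = 5.46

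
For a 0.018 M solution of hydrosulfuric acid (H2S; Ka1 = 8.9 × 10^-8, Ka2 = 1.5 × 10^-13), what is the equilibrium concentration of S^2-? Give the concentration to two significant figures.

First ionization gives [H+] ≈ [HS-] = 4.00 × 10^-5 M.
Second step: Ka2 = [H+][S^2-]/[HS-] ≈ [S^2-] (since [H+] ≈ [HS-]).
So [S^2-] ≈ Ka2.

1.5 × 10^-13 M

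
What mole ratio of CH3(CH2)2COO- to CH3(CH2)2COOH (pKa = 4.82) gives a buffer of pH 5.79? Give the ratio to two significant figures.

pH = pKa + log(r) ⇒ log(r) = 5.79 − 4.82 = +0.97
r = [CH3(CH2)2COO-]/[CH3(CH2)2COOH] = 10^(+0.97) = 9.33

ratio = 9.3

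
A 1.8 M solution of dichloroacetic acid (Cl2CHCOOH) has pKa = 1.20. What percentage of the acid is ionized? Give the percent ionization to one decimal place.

17.1%

Cl2CHCOOH ⇌ Cl2CHCOO- + H+; let x = [H+] at equilibrium.
Ka = 10^(−1.20) = 6.31 × 10^-2
Ka = x²/(C₀ − x); solving the quadratic gives x = 3.07 × 10^-1 M.
% ionization = x/C₀ × 100% = 3.07 × 10^-1/1.8 × 100% = 17.1%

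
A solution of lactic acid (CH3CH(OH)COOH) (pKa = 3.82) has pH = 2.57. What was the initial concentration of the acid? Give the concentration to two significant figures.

C₀ = 5.1 × 10^-2 M

[H+] = 10^(-2.57) = 2.69 × 10^-3 M = x
Ka = 10^(−3.82) = 1.51 × 10^-4
Ka = x²/(C₀ − x) ⇒ C₀ = x + x²/Ka
C₀ = 2.69 × 10^-3 + (2.69 × 10^-3)²/(1.51 × 10^-4) = 5.06 × 10^-2 M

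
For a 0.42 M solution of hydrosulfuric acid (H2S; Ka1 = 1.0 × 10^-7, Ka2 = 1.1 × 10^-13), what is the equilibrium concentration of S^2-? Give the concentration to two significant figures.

1.1 × 10^-13 M

First ionization gives [H+] ≈ [HS-] = 2.05 × 10^-4 M.
Second step: Ka2 = [H+][S^2-]/[HS-] ≈ [S^2-] (since [H+] ≈ [HS-]).
So [S^2-] ≈ Ka2.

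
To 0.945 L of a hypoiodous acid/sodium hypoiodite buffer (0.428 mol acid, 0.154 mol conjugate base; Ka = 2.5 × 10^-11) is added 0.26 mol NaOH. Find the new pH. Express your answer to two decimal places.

After neutralization: n(HOI) = 0.168 mol, n(OI-) = 0.414 mol.
pKa = −log(2.5 × 10^-11) = 10.602
pH = pKa + log([A⁻]/[HA]) = 10.602 + log(0.414/0.168) = 10.602 +0.392

pH = 10.99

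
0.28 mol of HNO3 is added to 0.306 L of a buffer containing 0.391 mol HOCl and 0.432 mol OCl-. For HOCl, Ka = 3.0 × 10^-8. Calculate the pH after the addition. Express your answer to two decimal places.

Added H+ converts OCl- to HOCl: HOCl → 0.671 mol, OCl- → 0.152 mol.
pKa = −log(3.0 × 10^-8) = 7.523
pH = pKa + log(n_OCl-/n_HOCl) = 7.523 + log(0.152/0.671) = 7.523 + (-0.645)

pH = 6.88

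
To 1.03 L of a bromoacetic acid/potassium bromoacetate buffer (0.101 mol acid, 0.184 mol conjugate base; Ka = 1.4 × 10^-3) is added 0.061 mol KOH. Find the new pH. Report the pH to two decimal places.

OH- converts BrCH2COOH to BrCH2COO-: BrCH2COOH → 0.04 mol, BrCH2COO- → 0.245 mol.
pKa = −log(1.4 × 10^-3) = 2.854
pH = pKa + log([A⁻]/[HA]) = 2.854 + log(0.245/0.04) = 2.854 +0.787

pH = 3.64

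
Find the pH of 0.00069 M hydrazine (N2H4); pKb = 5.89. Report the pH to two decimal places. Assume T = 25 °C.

N2H4 + H2O ⇌ N2H5+ + OH-
Kb = 10^(−5.89) = 1.29 × 10^-6
Kb = x²/(0.00069 − x) = 1.29 × 10^-6
Since Kb ≪ C₀, x ≈ √(Kb·C₀) = 2.98 × 10^-5 M.
(x/C₀ = 4.3% < 5%, so the approximation holds.)
pOH = −log(2.98 × 10^-5) = 4.53; pH = 14.00 − 4.53 = 9.47

pH = 9.47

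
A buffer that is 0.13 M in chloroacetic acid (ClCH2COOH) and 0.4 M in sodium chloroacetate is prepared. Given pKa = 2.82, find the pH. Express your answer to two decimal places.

pH = 3.31

pH = pKa + log([A⁻]/[HA]) = 2.82 + log(0.4/0.13)
pH = 2.82 + (+0.488) = 3.31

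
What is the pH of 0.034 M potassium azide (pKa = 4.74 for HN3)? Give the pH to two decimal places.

pH = 8.64

N3- is the conjugate base of the weak acid HN3.
Ka = 10^(−4.74) = 1.82 × 10^-5
Kb = Kw/Ka = 1.0×10^-14 / 1.82 × 10^-5 = 5.49 × 10^-10
Kb = [OH-]²/(0.034 − [OH-]) = 5.49 × 10^-10
Since Kb ≪ C₀, [OH-] ≈ √(Kb·C₀) = 4.32 × 10^-6 M.
pOH = −log(4.32 × 10^-6) = 5.36; pH = 14.00 − 5.36 = 8.64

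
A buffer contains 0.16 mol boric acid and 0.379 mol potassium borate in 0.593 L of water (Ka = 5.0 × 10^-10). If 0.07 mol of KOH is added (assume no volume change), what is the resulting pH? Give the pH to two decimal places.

OH- converts B(OH)3 to B(OH)4-: B(OH)3 → 0.09 mol, B(OH)4- → 0.449 mol.
pKa = −log(5.0 × 10^-10) = 9.301
pH = pKa + log([A⁻]/[HA]) = 9.301 + log(0.449/0.09) = 9.301 +0.698

pH = 10.00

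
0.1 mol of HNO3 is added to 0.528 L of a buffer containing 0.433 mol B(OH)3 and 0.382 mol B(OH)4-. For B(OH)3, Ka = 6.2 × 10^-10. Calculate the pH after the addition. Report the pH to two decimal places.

pH = 8.93

After neutralization: n(B(OH)3) = 0.533 mol, n(B(OH)4-) = 0.282 mol.
pKa = −log(6.2 × 10^-10) = 9.208
pH = pKa + log(n_B(OH)4-/n_B(OH)3) = 9.208 + log(0.282/0.533) = 9.208 + (-0.276)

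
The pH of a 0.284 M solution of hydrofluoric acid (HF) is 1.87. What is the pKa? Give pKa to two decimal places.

[H+] = 10^(-1.87) = 1.35 × 10^-2 M
At equilibrium [HA] = 0.284 − 1.35 × 10^-2 = 2.70 × 10^-1 M
Ka = [H+][A-]/[HA] = (1.35 × 10^-2)² / 2.70 × 10^-1 = 6.75 × 10^-4
pKa = -log(6.75 × 10^-4) = 3.17

pKa = 3.17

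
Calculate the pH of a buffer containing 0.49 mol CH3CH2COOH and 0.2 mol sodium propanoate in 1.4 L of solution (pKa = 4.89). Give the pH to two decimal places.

pH = 4.50

Using pH = pKa + log([base]/[acid]) with [base]/[acid] = 0.2/0.49:
pH = 4.89 + (-0.389) = 4.50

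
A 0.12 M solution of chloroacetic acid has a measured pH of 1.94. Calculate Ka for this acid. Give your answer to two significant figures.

Ka = 1.2 × 10^-3

[H+] = 10^(-1.94) = 1.15 × 10^-2 M
At equilibrium [HA] = 0.12 − 1.15 × 10^-2 = 1.08 × 10^-1 M
Ka = [H+][A-]/[HA] = (1.15 × 10^-2)² / 1.08 × 10^-1 = 1.2 × 10^-3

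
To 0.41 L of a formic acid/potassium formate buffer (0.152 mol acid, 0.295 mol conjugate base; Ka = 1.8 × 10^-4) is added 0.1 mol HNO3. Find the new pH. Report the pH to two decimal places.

After neutralization: n(HCOOH) = 0.252 mol, n(HCOO-) = 0.195 mol.
pKa = −log(1.8 × 10^-4) = 3.745
pH = pKa + log(n_HCOO-/n_HCOOH) = 3.745 + log(0.195/0.252) = 3.745 + (-0.111)

pH = 3.63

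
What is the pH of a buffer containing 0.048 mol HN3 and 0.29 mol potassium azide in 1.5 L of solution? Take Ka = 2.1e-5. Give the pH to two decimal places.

pKa = −log(2.1 × 10^-5) = 4.678
Henderson–Hasselbalch: pH = pKa + log([N3-]/[HN3]) = 4.678 + log(0.29/0.048)
pH = 4.678 + (+0.781) = 5.46

pH = 5.46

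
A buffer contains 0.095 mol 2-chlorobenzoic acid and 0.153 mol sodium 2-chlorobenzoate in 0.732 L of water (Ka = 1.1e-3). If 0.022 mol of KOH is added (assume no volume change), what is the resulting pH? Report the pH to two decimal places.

pH = 3.34

OH- converts ClC6H4COOH to ClC6H4COO-: ClC6H4COOH → 0.073 mol, ClC6H4COO- → 0.175 mol.
pKa = −log(1.1 × 10^-3) = 2.959
Henderson–Hasselbalch with mole ratio 0.175/0.073: pH = 2.959 + (+0.380)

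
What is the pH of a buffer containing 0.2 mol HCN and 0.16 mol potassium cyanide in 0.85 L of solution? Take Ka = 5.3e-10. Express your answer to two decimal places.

pH = 9.18

pKa = −log(5.3 × 10^-10) = 9.276
pH = pKa + log([A⁻]/[HA]) = 9.276 + log(0.16/0.2)
pH = 9.276 + (-0.097) = 9.18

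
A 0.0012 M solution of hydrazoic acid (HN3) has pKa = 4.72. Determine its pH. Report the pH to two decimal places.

HN3 ⇌ N3- + H+
Ka = 10^(−4.72) = 1.91 × 10^-5
Ka = [H+]²/(0.0012 − [H+]) = 1.91 × 10^-5
[H+] is not negligible relative to C₀; solve [H+]² + 1.91e-05·[H+] − 2.29e-08 = 0.
[H+] = [−1.91e-05 + √(1.91e-05² + 9.17e-08)]/2 = 1.42 × 10^-4 M
pH = −log[H+] = −log(1.42 × 10^-4) = 3.85

pH = 3.85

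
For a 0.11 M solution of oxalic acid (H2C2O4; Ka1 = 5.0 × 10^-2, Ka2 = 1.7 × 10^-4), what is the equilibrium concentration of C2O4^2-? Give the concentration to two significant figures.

1.7 × 10^-4 M

First ionization gives [H+] ≈ [HC2O4-] = 5.33 × 10^-2 M.
Second step: Ka2 = [H+][C2O4^2-]/[HC2O4-] ≈ [C2O4^2-] (since [H+] ≈ [HC2O4-]).
So [C2O4^2-] ≈ Ka2.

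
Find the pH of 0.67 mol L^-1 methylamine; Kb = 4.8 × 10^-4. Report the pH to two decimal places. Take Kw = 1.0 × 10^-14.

CH3NH2 + H2O ⇌ CH3NH3+ + OH-
Kb = [OH-]²/(0.67 − [OH-]) = 4.8 × 10^-4
Neglecting [OH-] in the denominator: [OH-] = √(4.8 × 10^-4 × 0.67) = 1.79 × 10^-2 M
([OH-]/C₀ = 2.7% < 5%, so the approximation holds.)
pOH = 1.75, so pH = 14.00 − pOH = 12.25

pH = 12.25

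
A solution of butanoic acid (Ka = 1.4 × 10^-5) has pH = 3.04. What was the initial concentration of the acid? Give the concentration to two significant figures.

C₀ = 6.0 × 10^-2 M

[H+] = 10^(-3.04) = 9.12 × 10^-4 M = x
Ka = x²/(C₀ − x) ⇒ C₀ = x + x²/Ka
C₀ = 9.12 × 10^-4 + (9.12 × 10^-4)²/(1.4 × 10^-5) = 6.03 × 10^-2 M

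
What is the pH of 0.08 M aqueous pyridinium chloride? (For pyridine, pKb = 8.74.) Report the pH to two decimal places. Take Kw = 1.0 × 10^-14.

C5H5NH+ is the conjugate acid of the weak base C5H5N.
Kb = 10^(−8.74) = 1.82 × 10^-9
Ka = Kw/Kb = 1.0×10^-14 / 1.82 × 10^-9 = 5.49 × 10^-6
Ka = x²/(0.08 − x) = 5.49 × 10^-6
Since Ka ≪ C₀, x ≈ √(Ka·C₀) = 6.63 × 10^-4 M.
(x/C₀ = 0.83% < 5%, so the approximation holds.)
pH = −log[H+] = −log(6.63 × 10^-4) = 3.18

pH = 3.18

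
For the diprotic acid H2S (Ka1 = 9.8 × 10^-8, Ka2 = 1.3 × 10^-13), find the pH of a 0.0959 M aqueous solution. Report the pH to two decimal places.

pH = 4.01

Since Ka1 ≫ Ka2, the first ionization dominates [H+].
Ka1 = x²/(0.0959 − x) = 9.8 × 10^-8
x ≈ √(9.8 × 10^-8 × 0.0959) = 9.69 × 10^-5 M
pH = −log(9.69 × 10^-5) = 4.01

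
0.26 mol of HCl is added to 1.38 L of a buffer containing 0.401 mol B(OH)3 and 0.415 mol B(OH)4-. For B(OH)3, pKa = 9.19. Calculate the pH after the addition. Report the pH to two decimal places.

After neutralization: n(B(OH)3) = 0.661 mol, n(B(OH)4-) = 0.155 mol.
pH = pKa + log([A⁻]/[HA]) = 9.19 + log(0.155/0.661) = 9.19 -0.630

pH = 8.56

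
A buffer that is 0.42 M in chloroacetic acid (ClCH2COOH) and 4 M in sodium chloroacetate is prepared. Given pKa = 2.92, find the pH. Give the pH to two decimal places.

pH = 3.90

pH = pKa + log([A⁻]/[HA]) = 2.92 + log(4/0.42)
pH = 2.92 + (+0.979) = 3.90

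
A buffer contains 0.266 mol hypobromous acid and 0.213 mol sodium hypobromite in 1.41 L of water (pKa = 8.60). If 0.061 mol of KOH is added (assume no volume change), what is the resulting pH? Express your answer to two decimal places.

pH = 8.73

After neutralization: n(HOBr) = 0.205 mol, n(OBr-) = 0.274 mol.
pH = pKa + log(n_OBr-/n_HOBr) = 8.60 + log(0.274/0.205) = 8.60 + (+0.126)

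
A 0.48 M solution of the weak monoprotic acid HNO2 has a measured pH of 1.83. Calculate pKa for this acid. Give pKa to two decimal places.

pKa = 3.33

[H+] = 10^(-1.83) = 1.48 × 10^-2 M
At equilibrium [HA] = 0.48 − 1.48 × 10^-2 = 4.65 × 10^-1 M
Ka = [H+][A-]/[HA] = (1.48 × 10^-2)² / 4.65 × 10^-1 = 4.71 × 10^-4
pKa = -log(4.71 × 10^-4) = 3.33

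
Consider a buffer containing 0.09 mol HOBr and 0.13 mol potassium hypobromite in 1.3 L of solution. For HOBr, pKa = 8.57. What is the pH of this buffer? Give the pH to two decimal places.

pH = 8.73

Henderson–Hasselbalch: pH = pKa + log([OBr-]/[HOBr]) = 8.57 + log(0.13/0.09)
pH = 8.57 + (+0.160) = 8.73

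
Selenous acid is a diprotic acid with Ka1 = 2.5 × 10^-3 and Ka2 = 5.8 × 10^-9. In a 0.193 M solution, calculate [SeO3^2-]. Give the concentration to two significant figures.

First ionization gives [H+] ≈ [HSeO3-] = 2.08 × 10^-2 M.
Second step: Ka2 = [H+][SeO3^2-]/[HSeO3-] ≈ [SeO3^2-] (since [H+] ≈ [HSeO3-]).
So [SeO3^2-] ≈ Ka2.

5.8 × 10^-9 M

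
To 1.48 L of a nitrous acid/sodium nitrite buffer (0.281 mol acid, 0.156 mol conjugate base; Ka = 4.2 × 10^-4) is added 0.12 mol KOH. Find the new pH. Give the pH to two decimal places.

pH = 3.61

OH- converts HNO2 to NO2-: HNO2 → 0.161 mol, NO2- → 0.276 mol.
pKa = −log(4.2 × 10^-4) = 3.377
pH = pKa + log(n_NO2-/n_HNO2) = 3.377 + log(0.276/0.161) = 3.377 + (+0.234)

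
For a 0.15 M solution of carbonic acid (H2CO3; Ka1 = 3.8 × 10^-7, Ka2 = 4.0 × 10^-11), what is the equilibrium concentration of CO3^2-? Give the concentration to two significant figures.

First ionization gives [H+] ≈ [HCO3-] = 2.39 × 10^-4 M.
Second step: Ka2 = [H+][CO3^2-]/[HCO3-] ≈ [CO3^2-] (since [H+] ≈ [HCO3-]).
So [CO3^2-] ≈ Ka2.

4.0 × 10^-11 M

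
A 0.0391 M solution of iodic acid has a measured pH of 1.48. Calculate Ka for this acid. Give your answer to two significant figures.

[H+] = 10^(-1.48) = 3.31 × 10^-2 M
At equilibrium [HA] = 0.0391 − 3.31 × 10^-2 = 6.00 × 10^-3 M
Ka = [H+][A-]/[HA] = (3.31 × 10^-2)² / 6.00 × 10^-3 = 1.8 × 10^-1

Ka = 1.8 × 10^-1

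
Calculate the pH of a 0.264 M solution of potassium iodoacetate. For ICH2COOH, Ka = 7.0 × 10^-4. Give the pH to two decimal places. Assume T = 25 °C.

pH = 8.29

ICH2COO- is the conjugate base of the weak acid ICH2COOH.
Kb = Kw/Ka = 1.0×10^-14 / 7.0 × 10^-4 = 1.43 × 10^-11
From the ICE table, Kb = x²/(0.264 − x) = 1.43 × 10^-11.
Since Kb ≪ C₀, x ≈ √(Kb·C₀) = 1.94 × 10^-6 M.
(x/C₀ = 0.00074% < 5%, so the approximation holds.)
pOH = 5.71, so pH = 14.00 − pOH = 8.29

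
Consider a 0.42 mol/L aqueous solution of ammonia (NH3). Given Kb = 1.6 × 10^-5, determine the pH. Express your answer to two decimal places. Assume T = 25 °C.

pH = 11.41

NH3 + H2O ⇌ NH4+ + OH-
Kb = [OH-]²/(0.42 − [OH-]) = 1.6 × 10^-5
Assume [OH-] ≪ 0.42: [OH-] ≈ √(1.6 × 10^-5 × 0.42) = 2.59 × 10^-3 M
([OH-]/C₀ = 0.62% < 5%, so the approximation holds.)
pOH = 2.59, so pH = 14.00 − pOH = 11.41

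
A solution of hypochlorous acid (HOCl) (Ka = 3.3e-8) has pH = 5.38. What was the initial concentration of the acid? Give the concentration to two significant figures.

C₀ = 5.3 × 10^-4 M

[H+] = 10^(-5.38) = 4.17 × 10^-6 M = x
Ka = x²/(C₀ − x) ⇒ C₀ = x + x²/Ka
C₀ = 4.17 × 10^-6 + (4.17 × 10^-6)²/(3.3 × 10^-8) = 5.31 × 10^-4 M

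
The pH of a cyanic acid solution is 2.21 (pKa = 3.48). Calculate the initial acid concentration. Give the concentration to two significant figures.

C₀ = 1.2 × 10^-1 M

[H+] = 10^(-2.21) = 6.17 × 10^-3 M = x
Ka = 10^(−3.48) = 3.31 × 10^-4
Ka = x²/(C₀ − x) ⇒ C₀ = x + x²/Ka
C₀ = 6.17 × 10^-3 + (6.17 × 10^-3)²/(3.31 × 10^-4) = 1.21 × 10^-1 M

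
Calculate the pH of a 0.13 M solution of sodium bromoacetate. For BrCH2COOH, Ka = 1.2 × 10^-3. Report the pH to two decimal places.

pH = 8.02

BrCH2COO- is the conjugate base of the weak acid BrCH2COOH.
Kb = Kw/Ka = 1.0×10^-14 / 1.2 × 10^-3 = 8.33 × 10^-12
Kb = [OH-]²/(0.13 − [OH-]) = 8.33 × 10^-12
Since Kb ≪ C₀, [OH-] ≈ √(Kb·C₀) = 1.04 × 10^-6 M.
Check: 0.0008% ionized — well under 5%, approximation valid.
pOH = 5.98, so pH = 14.00 − pOH = 8.02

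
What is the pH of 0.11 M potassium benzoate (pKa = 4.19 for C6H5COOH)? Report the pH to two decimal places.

C6H5COO- is the conjugate base of the weak acid C6H5COOH.
Ka = 10^(−4.19) = 6.46 × 10^-5
Kb = Kw/Ka = 1.0×10^-14 / 6.46 × 10^-5 = 1.55 × 10^-10
Kb = x²/(0.11 − x) = 1.55 × 10^-10
Since Kb ≪ C₀, x ≈ √(Kb·C₀) = 4.13 × 10^-6 M.
Check: 0.0038% ionized — well under 5%, approximation valid.
pOH = 5.38, so pH = 14.00 − pOH = 8.62

pH = 8.62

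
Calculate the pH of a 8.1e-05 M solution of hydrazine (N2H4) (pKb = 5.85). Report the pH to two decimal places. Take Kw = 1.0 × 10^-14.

N2H4 + H2O ⇌ N2H5+ + OH-
Kb = 10^(−5.85) = 1.41 × 10^-6
From the ICE table, Kb = x²/(8.1e-05 − x) = 1.41 × 10^-6.
x is not negligible relative to C₀; solve x² + 1.41e-06·x − 1.14e-10 = 0.
x = [−1.41e-06 + √(1.41e-06² + 4.57e-10)]/2 = 1.00 × 10^-5 M
pOH = −log(1.00 × 10^-5) = 5.00; pH = 14.00 − 5.00 = 9.00

pH = 9.00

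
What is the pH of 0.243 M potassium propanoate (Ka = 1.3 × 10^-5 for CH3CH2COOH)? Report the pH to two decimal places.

CH3CH2COO- is the conjugate base of the weak acid CH3CH2COOH.
Kb = Kw/Ka = 1.0×10^-14 / 1.3 × 10^-5 = 7.69 × 10^-10
From the ICE table, Kb = [OH-]²/(0.243 − [OH-]) = 7.69 × 10^-10.
Since Kb ≪ C₀, [OH-] ≈ √(Kb·C₀) = 1.37 × 10^-5 M.
pOH = 4.86, so pH = 14.00 − pOH = 9.14

pH = 9.14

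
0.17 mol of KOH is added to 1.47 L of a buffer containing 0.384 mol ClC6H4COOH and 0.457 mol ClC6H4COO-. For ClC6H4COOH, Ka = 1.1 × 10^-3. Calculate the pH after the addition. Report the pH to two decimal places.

After neutralization: n(ClC6H4COOH) = 0.214 mol, n(ClC6H4COO-) = 0.627 mol.
pKa = −log(1.1 × 10^-3) = 2.959
pH = pKa + log([A⁻]/[HA]) = 2.959 + log(0.627/0.214) = 2.959 +0.467

pH = 3.43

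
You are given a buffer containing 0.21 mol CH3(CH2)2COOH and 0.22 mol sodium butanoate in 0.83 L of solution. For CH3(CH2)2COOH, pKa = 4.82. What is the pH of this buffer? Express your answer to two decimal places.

pH = 4.84

pH = pKa + log([A⁻]/[HA]) = 4.82 + log(0.22/0.21)
pH = 4.82 + (+0.020) = 4.84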